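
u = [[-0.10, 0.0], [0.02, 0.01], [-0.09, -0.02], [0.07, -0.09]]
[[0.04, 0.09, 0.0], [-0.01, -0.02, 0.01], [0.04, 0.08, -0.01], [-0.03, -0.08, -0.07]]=u@[[-0.40, -0.92, -0.01], [0.03, 0.21, 0.74]]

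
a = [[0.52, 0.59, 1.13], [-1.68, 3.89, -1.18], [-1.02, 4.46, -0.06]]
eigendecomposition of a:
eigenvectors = [[(0.82+0j),(-0.3+0.28j),-0.30-0.28j], [(0.19+0j),-0.45-0.29j,(-0.45+0.29j)], [(-0.53+0j),(-0.74+0j),-0.74-0.00j]]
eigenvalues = [(-0.08+0j), (2.21+2.15j), (2.21-2.15j)]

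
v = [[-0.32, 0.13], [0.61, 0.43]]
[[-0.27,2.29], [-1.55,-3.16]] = v @ [[-0.4, -6.44], [-3.04, 1.78]]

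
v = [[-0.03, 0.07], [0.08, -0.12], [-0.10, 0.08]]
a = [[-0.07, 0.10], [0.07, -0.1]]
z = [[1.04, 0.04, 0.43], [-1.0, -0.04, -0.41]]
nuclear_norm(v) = 0.24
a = z @ v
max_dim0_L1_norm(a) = 0.2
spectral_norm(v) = 0.20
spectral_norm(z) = 1.56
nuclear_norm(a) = 0.17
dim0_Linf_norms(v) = [0.1, 0.12]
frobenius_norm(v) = 0.21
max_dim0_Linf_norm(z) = 1.04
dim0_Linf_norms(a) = [0.07, 0.1]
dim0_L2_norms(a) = [0.1, 0.14]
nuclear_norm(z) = 1.56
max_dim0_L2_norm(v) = 0.16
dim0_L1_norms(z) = [2.04, 0.08, 0.84]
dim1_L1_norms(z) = [1.51, 1.45]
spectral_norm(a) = 0.17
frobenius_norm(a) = 0.17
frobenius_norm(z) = 1.56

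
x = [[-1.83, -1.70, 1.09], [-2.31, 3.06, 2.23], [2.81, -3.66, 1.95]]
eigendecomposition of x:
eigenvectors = [[(0.89+0j),(0.24+0.06j),0.24-0.06j], [(0.42+0j),-0.06-0.51j,-0.06+0.51j], [-0.20+0.00j,0.82+0.00j,(0.82-0j)]]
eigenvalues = [(-2.88+0j), (3.03+2.5j), (3.03-2.5j)]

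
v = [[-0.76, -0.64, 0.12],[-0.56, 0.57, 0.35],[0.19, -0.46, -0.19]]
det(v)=0.003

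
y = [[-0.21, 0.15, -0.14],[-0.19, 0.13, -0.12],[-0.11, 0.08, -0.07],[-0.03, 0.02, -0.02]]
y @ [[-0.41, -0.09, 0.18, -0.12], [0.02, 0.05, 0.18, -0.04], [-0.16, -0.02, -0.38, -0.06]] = [[0.11, 0.03, 0.04, 0.03], [0.10, 0.03, 0.03, 0.02], [0.06, 0.02, 0.02, 0.01], [0.02, 0.0, 0.01, 0.00]]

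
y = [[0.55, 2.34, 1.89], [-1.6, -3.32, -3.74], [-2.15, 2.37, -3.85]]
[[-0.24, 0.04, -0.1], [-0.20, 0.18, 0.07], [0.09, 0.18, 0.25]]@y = [[0.02, -0.93, -0.22],  [-0.55, -0.90, -1.32],  [-0.78, 0.21, -1.47]]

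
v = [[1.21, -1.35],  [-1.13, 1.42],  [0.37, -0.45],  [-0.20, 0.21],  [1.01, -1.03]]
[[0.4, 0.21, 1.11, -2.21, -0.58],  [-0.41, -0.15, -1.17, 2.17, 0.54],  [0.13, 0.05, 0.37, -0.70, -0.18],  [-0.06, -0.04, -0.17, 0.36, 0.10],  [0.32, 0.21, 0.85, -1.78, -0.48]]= v @ [[0.12, 0.52, 0.04, -1.10, -0.49], [-0.19, 0.31, -0.79, 0.65, -0.01]]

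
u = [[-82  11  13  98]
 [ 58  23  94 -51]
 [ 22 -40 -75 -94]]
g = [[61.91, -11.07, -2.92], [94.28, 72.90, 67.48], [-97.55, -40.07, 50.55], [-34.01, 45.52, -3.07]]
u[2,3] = -94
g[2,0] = -97.55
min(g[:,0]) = -97.55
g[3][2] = -3.07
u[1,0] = 58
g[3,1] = 45.52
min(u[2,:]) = -94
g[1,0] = 94.28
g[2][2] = 50.55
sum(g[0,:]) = 47.919999999999995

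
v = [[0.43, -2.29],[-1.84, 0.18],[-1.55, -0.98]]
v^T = [[0.43, -1.84, -1.55], [-2.29, 0.18, -0.98]]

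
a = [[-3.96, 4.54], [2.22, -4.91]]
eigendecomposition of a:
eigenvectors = [[0.86,-0.78],  [0.52,0.63]]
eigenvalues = [-1.22, -7.65]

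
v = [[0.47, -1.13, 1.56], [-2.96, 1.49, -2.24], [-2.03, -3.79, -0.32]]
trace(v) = 1.64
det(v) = 13.94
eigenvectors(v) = [[(0.3+0.26j),  0.30-0.26j,  0.41+0.00j],[(-0.39+0.11j),  -0.39-0.11j,  -0.79+0.00j],[(-0.82+0j),  -0.82-0.00j,  (0.46+0j)]]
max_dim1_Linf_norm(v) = 3.79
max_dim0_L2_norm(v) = 4.23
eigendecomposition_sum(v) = [[-0.08+1.08j, (0.15+0.63j), (0.33+0.1j)], [-0.89-0.65j, (-0.62-0.21j), -0.27+0.23j], [-1.36-1.80j, -1.10-0.77j, (-0.66+0.29j)]] + [[-0.08-1.08j, 0.15-0.63j, 0.33-0.10j],[-0.89+0.65j, (-0.62+0.21j), (-0.27-0.23j)],[-1.36+1.80j, (-1.1+0.77j), (-0.66-0.29j)]] + [[(0.63-0j), (-1.43+0j), 0.90-0.00j], [-1.19+0.00j, (2.73-0j), -1.71+0.00j], [0.69-0.00j, (-1.59+0j), (1-0j)]]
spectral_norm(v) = 4.38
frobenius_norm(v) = 6.21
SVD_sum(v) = [[-0.18, -1.35, 0.33],  [0.20, 1.53, -0.37],  [-0.48, -3.69, 0.9]] + [[1.02, 0.04, 0.71], [-3.0, -0.12, -2.09], [-1.61, -0.06, -1.13]] + [[-0.37, 0.18, 0.52], [-0.16, 0.08, 0.23], [0.07, -0.03, -0.1]]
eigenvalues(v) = [(-1.36+1.17j), (-1.36-1.17j), (4.35+0j)]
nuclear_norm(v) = 9.45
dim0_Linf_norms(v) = [2.96, 3.79, 2.24]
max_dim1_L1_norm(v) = 6.69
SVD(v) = [[0.32, 0.29, 0.9], [-0.36, -0.84, 0.4], [0.88, -0.45, -0.17]] @ diag([4.378499602558393, 4.336835855340288, 0.7339591229972299]) @ [[-0.13, -0.96, 0.24], [0.82, 0.03, 0.57], [-0.56, 0.27, 0.79]]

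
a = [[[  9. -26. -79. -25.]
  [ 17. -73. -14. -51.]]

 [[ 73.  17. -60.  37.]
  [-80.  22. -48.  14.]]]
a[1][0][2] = -60.0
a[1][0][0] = 73.0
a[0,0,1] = -26.0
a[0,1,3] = -51.0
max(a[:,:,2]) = -14.0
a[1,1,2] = -48.0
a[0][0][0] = 9.0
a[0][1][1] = -73.0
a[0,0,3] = -25.0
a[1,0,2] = -60.0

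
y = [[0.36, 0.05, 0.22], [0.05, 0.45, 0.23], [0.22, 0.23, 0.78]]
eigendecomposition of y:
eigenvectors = [[-0.34, -0.80, 0.5], [-0.4, -0.36, -0.84], [-0.85, 0.48, 0.2]]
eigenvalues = [0.98, 0.25, 0.37]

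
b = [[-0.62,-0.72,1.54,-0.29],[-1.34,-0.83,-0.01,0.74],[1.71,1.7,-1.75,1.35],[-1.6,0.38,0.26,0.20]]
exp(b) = [[1.11, 0.11, 0.77, 0.32], [-1.47, 0.61, -0.61, 0.53], [-0.64, 0.78, 0.17, 1.21], [-2.08, 0.52, -0.73, 1.41]]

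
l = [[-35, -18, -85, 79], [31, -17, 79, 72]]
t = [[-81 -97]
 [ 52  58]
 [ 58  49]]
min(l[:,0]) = -35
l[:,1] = [-18, -17]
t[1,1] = 58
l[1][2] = 79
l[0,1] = -18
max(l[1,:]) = 79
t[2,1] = 49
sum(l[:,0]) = -4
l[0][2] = -85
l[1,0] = 31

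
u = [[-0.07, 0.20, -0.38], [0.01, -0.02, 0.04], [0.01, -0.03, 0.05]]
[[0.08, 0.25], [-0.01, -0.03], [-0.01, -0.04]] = u @ [[0.86,-1.06], [0.11,0.54], [-0.31,-0.18]]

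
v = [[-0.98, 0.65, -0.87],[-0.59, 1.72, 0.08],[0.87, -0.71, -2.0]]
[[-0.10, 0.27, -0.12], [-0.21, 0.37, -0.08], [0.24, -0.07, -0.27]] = v@[[0.09, -0.09, -0.05], [-0.09, 0.19, -0.07], [-0.05, -0.07, 0.14]]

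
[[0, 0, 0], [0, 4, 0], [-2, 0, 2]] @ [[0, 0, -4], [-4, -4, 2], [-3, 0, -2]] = [[0, 0, 0], [-16, -16, 8], [-6, 0, 4]]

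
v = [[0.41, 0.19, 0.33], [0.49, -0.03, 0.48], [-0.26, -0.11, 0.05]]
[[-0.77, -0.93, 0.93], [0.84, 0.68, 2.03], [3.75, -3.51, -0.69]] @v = [[-1.01, -0.22, -0.65], [0.15, -0.08, 0.71], [-0.00, 0.89, -0.48]]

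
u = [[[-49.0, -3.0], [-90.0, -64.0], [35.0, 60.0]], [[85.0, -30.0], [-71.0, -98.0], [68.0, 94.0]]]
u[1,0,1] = -30.0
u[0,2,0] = 35.0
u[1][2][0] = 68.0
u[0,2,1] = 60.0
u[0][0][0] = -49.0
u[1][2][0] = 68.0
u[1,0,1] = -30.0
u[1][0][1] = -30.0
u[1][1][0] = -71.0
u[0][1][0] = -90.0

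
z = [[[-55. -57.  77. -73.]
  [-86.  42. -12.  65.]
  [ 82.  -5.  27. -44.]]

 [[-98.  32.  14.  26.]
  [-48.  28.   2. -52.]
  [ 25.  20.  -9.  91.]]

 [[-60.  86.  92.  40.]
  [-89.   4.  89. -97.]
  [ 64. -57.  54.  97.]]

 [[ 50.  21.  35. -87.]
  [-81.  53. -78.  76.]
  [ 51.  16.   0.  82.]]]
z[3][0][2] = 35.0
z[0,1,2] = -12.0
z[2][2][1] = -57.0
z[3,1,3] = 76.0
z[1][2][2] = -9.0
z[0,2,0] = 82.0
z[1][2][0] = 25.0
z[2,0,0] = -60.0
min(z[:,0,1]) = -57.0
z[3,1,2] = -78.0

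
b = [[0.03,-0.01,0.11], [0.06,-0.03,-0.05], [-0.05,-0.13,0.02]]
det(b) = -0.00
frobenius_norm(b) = 0.20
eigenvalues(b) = [(0.06+0.09j), (0.06-0.09j), (-0.11+0j)]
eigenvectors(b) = [[0.73+0.00j, (0.73-0j), -0.41+0.00j], [(0.03-0.33j), (0.03+0.33j), (0.71+0j)], [(0.22+0.56j), (0.22-0.56j), 0.57+0.00j]]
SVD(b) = [[0.30, -0.86, -0.42], [-0.08, 0.41, -0.91], [0.95, 0.30, 0.05]] @ diag([0.14294876386695846, 0.11840900193923738, 0.07378996658531727]) @ [[-0.30, -0.87, 0.39], [-0.14, -0.37, -0.92], [-0.94, 0.33, 0.01]]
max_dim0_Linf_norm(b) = 0.13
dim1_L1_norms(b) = [0.15, 0.14, 0.2]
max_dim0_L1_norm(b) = 0.18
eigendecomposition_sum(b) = [[0.02+0.05j, -0.02+0.04j, (0.04-0.02j)], [(0.02-0.01j), 0.02+0.01j, -0.01-0.02j], [-0.03+0.03j, (-0.04-0.01j), (0.03+0.03j)]] + [[0.02-0.05j, -0.02-0.04j, (0.04+0.02j)], [(0.02+0.01j), 0.02-0.01j, -0.01+0.02j], [-0.03-0.03j, -0.04+0.01j, (0.03-0.03j)]] + [[-0.01-0.00j, (0.04+0j), 0.02+0.00j],[0.01+0.00j, -0.07-0.00j, (-0.04-0j)],[0.01+0.00j, -0.05-0.00j, -0.03-0.00j]]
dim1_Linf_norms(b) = [0.11, 0.06, 0.13]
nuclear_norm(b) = 0.34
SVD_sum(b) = [[-0.01, -0.04, 0.02], [0.0, 0.01, -0.0], [-0.04, -0.12, 0.05]] + [[0.01, 0.04, 0.09], [-0.01, -0.02, -0.04], [-0.0, -0.01, -0.03]] + [[0.03, -0.01, -0.0], [0.06, -0.02, -0.0], [-0.0, 0.0, 0.00]]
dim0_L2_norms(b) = [0.08, 0.13, 0.12]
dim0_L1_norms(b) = [0.14, 0.17, 0.18]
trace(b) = 0.02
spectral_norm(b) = 0.14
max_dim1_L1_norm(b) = 0.2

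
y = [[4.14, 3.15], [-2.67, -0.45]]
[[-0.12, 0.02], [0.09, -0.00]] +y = [[4.02,3.17], [-2.58,-0.45]]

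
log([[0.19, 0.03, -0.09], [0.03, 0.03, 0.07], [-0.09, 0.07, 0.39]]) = [[-1.91, 0.87, -0.51], [0.87, -4.98, 0.92], [-0.51, 0.92, -1.15]]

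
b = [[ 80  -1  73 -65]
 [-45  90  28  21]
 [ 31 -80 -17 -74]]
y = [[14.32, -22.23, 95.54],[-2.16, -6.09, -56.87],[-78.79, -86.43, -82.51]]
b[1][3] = 21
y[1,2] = -56.87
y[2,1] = -86.43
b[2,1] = -80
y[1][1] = -6.09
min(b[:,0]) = -45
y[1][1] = -6.09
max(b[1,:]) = 90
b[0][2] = 73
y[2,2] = -82.51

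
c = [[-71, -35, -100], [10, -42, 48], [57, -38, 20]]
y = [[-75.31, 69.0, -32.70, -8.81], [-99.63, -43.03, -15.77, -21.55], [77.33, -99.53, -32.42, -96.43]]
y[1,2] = -15.77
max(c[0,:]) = -35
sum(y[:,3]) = -126.79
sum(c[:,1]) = -115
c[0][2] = -100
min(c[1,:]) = -42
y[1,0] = -99.63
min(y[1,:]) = -99.63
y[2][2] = -32.42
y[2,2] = -32.42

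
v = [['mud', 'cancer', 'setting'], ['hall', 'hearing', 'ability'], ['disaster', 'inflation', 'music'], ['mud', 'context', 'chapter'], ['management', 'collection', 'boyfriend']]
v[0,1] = 'cancer'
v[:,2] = ['setting', 'ability', 'music', 'chapter', 'boyfriend']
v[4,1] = 'collection'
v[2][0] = 'disaster'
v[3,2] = 'chapter'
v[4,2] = 'boyfriend'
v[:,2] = ['setting', 'ability', 'music', 'chapter', 'boyfriend']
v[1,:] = ['hall', 'hearing', 'ability']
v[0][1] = 'cancer'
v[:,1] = ['cancer', 'hearing', 'inflation', 'context', 'collection']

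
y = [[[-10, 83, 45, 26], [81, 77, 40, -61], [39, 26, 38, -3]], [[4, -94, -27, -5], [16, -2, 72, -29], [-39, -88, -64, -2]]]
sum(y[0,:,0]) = 110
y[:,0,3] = [26, -5]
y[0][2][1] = 26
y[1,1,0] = 16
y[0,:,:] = [[-10, 83, 45, 26], [81, 77, 40, -61], [39, 26, 38, -3]]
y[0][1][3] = -61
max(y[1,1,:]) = 72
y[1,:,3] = [-5, -29, -2]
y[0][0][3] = 26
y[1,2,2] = -64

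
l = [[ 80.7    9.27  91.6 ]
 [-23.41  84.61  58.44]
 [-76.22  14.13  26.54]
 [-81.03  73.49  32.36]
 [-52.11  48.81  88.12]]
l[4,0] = -52.11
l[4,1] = 48.81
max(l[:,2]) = 91.6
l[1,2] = 58.44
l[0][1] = 9.27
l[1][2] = 58.44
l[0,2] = 91.6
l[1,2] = 58.44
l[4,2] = 88.12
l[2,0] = -76.22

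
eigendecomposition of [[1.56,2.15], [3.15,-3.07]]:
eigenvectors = [[0.88, -0.35], [0.48, 0.94]]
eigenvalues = [2.73, -4.24]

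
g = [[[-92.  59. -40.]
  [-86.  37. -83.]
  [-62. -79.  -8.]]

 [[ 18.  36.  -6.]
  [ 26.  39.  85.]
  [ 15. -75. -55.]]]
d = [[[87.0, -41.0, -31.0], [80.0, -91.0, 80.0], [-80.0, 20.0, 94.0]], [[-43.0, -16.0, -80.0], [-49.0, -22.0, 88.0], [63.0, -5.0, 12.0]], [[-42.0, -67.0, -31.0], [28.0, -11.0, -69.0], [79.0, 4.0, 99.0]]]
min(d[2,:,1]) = -67.0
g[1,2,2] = -55.0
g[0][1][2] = -83.0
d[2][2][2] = 99.0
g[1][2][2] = -55.0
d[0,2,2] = 94.0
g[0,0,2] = -40.0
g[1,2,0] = 15.0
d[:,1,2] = [80.0, 88.0, -69.0]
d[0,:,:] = [[87.0, -41.0, -31.0], [80.0, -91.0, 80.0], [-80.0, 20.0, 94.0]]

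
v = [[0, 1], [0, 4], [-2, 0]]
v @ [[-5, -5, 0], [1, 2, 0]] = [[1, 2, 0], [4, 8, 0], [10, 10, 0]]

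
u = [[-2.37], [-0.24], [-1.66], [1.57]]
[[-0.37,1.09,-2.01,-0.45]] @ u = [[3.25]]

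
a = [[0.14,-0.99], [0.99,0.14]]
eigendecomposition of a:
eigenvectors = [[0.71+0.00j, (0.71-0j)], [0.00-0.71j, 0.71j]]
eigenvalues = [(0.14+0.99j), (0.14-0.99j)]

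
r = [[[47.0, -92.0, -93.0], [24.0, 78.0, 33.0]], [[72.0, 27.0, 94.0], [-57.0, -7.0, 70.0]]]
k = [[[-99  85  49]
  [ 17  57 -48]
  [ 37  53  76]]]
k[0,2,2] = 76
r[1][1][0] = -57.0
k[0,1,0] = 17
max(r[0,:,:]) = 78.0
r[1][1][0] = -57.0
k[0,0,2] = 49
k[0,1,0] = 17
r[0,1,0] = 24.0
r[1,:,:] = [[72.0, 27.0, 94.0], [-57.0, -7.0, 70.0]]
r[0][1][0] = 24.0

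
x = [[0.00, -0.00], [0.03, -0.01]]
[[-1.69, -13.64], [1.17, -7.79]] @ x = [[-0.41,0.14], [-0.23,0.08]]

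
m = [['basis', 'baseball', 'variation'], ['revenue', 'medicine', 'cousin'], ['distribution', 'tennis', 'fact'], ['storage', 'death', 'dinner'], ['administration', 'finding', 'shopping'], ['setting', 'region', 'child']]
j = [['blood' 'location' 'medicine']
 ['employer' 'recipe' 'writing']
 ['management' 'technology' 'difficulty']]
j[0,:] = ['blood', 'location', 'medicine']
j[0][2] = 'medicine'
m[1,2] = 'cousin'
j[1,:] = ['employer', 'recipe', 'writing']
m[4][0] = 'administration'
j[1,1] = 'recipe'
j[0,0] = 'blood'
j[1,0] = 'employer'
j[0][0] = 'blood'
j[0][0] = 'blood'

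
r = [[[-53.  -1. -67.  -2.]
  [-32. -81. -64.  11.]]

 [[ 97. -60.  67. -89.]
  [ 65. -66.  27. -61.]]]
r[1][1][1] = -66.0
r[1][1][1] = -66.0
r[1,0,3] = -89.0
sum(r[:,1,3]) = -50.0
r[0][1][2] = -64.0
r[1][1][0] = 65.0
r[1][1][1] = -66.0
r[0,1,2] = -64.0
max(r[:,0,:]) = 97.0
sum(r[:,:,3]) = -141.0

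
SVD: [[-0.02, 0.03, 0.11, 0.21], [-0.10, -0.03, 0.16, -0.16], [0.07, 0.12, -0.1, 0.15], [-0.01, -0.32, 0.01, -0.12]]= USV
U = [[-0.31, -0.27, 0.91, 0.04], [0.40, -0.75, -0.06, -0.53], [-0.49, 0.31, -0.04, -0.81], [0.71, 0.52, 0.40, -0.25]]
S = [0.44, 0.24, 0.21, 0.0]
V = [[-0.17,-0.70,0.2,-0.66], [0.41,-0.49,-0.74,0.19], [-0.09,-0.51,0.48,0.71], [-0.89,-0.04,-0.43,0.15]]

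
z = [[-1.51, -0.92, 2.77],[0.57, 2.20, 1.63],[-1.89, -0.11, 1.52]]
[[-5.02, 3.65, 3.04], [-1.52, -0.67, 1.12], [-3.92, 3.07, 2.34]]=z@[[1.08, -1.16, -0.61], [-0.05, -0.41, 0.08], [-1.24, 0.55, 0.79]]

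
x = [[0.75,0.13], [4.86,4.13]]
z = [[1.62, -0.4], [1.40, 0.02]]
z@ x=[[-0.73, -1.44], [1.15, 0.26]]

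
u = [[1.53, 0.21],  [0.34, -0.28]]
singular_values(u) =[1.57, 0.32]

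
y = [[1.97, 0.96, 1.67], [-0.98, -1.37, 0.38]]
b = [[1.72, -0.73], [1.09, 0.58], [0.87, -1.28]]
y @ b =[[5.89, -3.02], [-2.85, -0.57]]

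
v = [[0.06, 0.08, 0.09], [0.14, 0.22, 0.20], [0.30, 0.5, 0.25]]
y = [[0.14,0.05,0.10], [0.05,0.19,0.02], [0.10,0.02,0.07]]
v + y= [[0.20,0.13,0.19], [0.19,0.41,0.22], [0.4,0.52,0.32]]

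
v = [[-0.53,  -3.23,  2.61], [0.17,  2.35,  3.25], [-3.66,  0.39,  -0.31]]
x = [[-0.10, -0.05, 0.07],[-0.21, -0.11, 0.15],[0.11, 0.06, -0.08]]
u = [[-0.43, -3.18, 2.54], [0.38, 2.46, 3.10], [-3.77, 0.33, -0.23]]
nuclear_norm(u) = 11.85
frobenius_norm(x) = 0.34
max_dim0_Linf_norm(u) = 3.77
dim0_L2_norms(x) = [0.26, 0.13, 0.18]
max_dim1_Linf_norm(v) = 3.66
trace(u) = 1.80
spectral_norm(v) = 4.23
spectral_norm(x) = 0.34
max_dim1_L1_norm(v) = 6.37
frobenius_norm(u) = 6.85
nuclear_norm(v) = 11.89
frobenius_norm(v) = 6.88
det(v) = 61.93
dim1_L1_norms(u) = [6.15, 5.94, 4.33]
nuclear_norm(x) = 0.35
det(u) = 61.44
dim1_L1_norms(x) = [0.22, 0.47, 0.25]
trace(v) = 1.51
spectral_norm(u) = 4.10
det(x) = -0.00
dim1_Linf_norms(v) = [3.23, 3.25, 3.66]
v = u + x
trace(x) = -0.29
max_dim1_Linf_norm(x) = 0.21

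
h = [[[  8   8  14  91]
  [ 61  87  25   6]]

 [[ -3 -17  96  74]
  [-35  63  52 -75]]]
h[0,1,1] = 87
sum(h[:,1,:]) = 184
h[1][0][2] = 96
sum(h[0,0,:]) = 121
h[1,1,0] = -35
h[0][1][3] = 6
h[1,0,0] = -3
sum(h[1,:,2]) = 148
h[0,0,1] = 8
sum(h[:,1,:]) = 184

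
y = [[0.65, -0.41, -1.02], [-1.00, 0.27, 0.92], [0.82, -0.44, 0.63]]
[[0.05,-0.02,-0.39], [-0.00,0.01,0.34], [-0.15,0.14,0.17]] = y@[[-0.10, 0.05, -0.0], [-0.01, -0.09, 0.10], [-0.11, 0.09, 0.34]]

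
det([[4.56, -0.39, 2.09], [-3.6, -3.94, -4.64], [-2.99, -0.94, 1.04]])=-62.994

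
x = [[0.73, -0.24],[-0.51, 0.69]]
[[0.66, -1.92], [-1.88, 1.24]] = x @ [[0.02, -2.7],[-2.71, -0.20]]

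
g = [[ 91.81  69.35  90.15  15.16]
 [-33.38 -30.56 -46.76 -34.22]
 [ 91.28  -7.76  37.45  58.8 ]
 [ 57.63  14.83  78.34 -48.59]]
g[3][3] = -48.59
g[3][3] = -48.59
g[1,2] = -46.76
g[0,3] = 15.16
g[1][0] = -33.38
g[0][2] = 90.15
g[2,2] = 37.45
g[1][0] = -33.38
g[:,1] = [69.35, -30.56, -7.76, 14.83]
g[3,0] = 57.63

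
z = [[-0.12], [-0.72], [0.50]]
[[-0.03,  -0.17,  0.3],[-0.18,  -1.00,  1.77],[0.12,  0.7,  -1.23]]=z @ [[0.25, 1.39, -2.46]]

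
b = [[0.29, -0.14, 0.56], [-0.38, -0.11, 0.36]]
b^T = [[0.29, -0.38],[-0.14, -0.11],[0.56, 0.36]]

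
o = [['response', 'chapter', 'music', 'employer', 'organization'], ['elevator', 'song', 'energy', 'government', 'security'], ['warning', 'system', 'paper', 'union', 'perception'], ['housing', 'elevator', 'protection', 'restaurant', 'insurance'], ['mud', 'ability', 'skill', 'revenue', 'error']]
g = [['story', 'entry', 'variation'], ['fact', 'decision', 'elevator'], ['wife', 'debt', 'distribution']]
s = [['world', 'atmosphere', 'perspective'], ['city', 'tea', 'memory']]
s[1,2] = 'memory'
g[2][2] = 'distribution'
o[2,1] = 'system'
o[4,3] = 'revenue'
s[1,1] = 'tea'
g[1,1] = 'decision'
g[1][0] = 'fact'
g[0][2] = 'variation'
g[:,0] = ['story', 'fact', 'wife']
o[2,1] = 'system'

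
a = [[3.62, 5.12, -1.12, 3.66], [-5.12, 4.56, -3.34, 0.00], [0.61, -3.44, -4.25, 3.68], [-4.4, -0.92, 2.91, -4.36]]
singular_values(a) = [9.98, 7.99, 6.33, 0.47]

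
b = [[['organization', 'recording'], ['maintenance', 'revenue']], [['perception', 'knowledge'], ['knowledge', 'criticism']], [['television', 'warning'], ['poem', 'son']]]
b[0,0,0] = 'organization'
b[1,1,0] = 'knowledge'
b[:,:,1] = [['recording', 'revenue'], ['knowledge', 'criticism'], ['warning', 'son']]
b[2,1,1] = 'son'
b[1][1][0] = 'knowledge'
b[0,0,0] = 'organization'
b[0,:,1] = ['recording', 'revenue']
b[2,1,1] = 'son'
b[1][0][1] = 'knowledge'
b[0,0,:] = ['organization', 'recording']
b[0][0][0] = 'organization'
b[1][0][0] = 'perception'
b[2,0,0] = 'television'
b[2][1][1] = 'son'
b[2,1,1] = 'son'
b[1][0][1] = 'knowledge'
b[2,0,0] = 'television'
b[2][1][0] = 'poem'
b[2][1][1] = 'son'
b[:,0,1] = ['recording', 'knowledge', 'warning']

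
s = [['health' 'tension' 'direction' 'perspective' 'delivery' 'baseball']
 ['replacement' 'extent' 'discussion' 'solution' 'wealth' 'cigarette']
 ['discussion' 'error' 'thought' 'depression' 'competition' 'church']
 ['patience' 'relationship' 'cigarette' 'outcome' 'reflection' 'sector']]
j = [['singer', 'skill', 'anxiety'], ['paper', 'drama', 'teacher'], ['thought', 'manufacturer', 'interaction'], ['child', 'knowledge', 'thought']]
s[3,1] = 'relationship'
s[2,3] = 'depression'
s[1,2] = 'discussion'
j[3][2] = 'thought'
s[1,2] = 'discussion'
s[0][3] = 'perspective'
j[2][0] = 'thought'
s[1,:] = ['replacement', 'extent', 'discussion', 'solution', 'wealth', 'cigarette']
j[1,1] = 'drama'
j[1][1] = 'drama'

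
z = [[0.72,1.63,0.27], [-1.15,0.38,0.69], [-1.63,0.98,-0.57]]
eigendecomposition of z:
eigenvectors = [[(0.65+0j), (0.65-0j), 0.14+0.00j], [0.07+0.54j, (0.07-0.54j), -0.32+0.00j], [(-0.12+0.52j), -0.12-0.52j, 0.94+0.00j]]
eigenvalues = [(0.84+1.58j), (0.84-1.58j), (-1.15+0j)]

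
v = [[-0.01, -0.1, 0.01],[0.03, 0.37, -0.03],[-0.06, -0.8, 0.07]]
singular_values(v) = [0.89, 0.0, 0.0]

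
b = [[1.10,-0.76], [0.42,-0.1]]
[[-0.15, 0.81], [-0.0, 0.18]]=b @ [[0.06,0.25],[0.28,-0.71]]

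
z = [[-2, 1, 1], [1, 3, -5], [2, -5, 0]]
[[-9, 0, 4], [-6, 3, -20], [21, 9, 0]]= z @ [[3, -3, 0], [-3, -3, 0], [0, -3, 4]]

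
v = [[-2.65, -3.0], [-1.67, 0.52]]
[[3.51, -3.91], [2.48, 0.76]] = v@ [[-1.45,-0.04],  [0.11,1.34]]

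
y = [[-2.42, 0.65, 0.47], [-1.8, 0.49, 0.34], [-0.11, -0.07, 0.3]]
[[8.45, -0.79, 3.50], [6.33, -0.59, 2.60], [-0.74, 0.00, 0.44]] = y @ [[-4.27, 0.42, -0.49],[0.02, 0.19, 2.25],[-4.03, 0.21, 1.82]]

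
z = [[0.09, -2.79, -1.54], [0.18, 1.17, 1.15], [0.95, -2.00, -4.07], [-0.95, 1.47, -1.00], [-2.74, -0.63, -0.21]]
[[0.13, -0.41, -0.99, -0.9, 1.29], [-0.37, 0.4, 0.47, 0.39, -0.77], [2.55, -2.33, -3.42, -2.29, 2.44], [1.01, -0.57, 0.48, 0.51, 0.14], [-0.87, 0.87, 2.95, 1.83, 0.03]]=z @ [[0.29, -0.32, -1.12, -0.72, 0.07],[0.37, -0.19, -0.0, 0.11, -0.19],[-0.74, 0.59, 0.58, 0.34, -0.49]]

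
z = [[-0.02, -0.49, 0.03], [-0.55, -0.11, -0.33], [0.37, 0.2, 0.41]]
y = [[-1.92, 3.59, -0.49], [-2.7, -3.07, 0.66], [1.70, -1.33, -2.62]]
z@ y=[[1.41, 1.39, -0.39],[0.79, -1.20, 1.06],[-0.55, 0.17, -1.12]]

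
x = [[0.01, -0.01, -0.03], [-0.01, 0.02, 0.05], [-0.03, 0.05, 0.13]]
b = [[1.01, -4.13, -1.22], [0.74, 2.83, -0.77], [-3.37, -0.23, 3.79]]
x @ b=[[0.1, -0.06, -0.12], [-0.16, 0.09, 0.19], [-0.43, 0.24, 0.49]]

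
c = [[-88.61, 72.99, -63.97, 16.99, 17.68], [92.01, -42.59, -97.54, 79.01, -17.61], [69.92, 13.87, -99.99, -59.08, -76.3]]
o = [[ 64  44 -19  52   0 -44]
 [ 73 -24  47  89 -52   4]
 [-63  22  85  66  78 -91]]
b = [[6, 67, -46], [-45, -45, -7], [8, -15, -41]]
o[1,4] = -52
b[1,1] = -45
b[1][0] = -45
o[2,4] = 78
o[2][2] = 85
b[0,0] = 6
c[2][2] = -99.99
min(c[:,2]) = -99.99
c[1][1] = -42.59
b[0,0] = 6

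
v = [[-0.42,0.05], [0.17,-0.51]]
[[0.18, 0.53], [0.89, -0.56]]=v @ [[-0.66, -1.18], [-1.96, 0.71]]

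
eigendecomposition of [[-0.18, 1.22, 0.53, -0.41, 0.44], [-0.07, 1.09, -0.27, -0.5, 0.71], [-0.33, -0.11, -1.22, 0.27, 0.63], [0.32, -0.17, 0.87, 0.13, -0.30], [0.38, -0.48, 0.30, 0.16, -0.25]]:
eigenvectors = [[-0.62,0.71,-0.65,0.44,-0.32], [-0.04,0.08,-0.73,0.19,-0.53], [0.69,-0.61,0.17,0.2,0.27], [-0.35,0.30,0.03,0.74,-0.55], [0.09,-0.17,0.13,0.43,0.49]]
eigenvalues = [-0.97, -0.78, 0.99, 0.33, -0.0]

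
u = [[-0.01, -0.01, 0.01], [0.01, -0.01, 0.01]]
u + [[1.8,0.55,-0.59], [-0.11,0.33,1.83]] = [[1.79, 0.54, -0.58],[-0.1, 0.32, 1.84]]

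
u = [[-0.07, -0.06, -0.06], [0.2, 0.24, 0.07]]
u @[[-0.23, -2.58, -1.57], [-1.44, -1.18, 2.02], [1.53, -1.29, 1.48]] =[[0.01, 0.33, -0.10], [-0.28, -0.89, 0.27]]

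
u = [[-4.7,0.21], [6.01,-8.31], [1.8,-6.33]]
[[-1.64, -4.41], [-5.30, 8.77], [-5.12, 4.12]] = u @ [[0.39, 0.92],[0.92, -0.39]]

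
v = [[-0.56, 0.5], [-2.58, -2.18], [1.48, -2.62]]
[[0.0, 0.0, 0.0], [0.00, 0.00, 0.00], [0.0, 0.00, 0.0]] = v@[[-0.00,-0.00,-0.00], [-0.0,-0.00,-0.00]]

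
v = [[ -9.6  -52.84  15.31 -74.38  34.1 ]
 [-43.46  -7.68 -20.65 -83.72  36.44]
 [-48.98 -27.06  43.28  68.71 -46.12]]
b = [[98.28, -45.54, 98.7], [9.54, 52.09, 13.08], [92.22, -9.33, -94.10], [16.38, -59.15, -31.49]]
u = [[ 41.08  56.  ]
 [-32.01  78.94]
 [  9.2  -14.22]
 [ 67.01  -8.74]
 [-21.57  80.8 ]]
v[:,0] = [-9.6, -43.46, -48.98]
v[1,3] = -83.72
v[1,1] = -7.68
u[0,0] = 41.08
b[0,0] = 98.28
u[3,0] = 67.01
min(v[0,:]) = -74.38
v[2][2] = 43.28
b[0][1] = -45.54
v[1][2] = -20.65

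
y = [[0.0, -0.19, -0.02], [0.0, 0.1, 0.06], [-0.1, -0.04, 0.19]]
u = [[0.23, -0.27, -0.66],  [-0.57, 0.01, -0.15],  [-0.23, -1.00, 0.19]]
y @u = [[0.11, 0.02, 0.02],[-0.07, -0.06, -0.0],[-0.04, -0.16, 0.11]]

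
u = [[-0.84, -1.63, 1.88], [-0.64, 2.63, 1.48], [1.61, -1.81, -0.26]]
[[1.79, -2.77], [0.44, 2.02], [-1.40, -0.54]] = u @ [[-1.1,0.84], [-0.24,1.07], [0.25,-0.17]]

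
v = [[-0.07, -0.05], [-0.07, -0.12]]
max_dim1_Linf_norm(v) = 0.12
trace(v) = -0.19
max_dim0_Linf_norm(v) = 0.12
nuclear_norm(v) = 0.19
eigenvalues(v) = [-0.03, -0.16]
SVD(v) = [[-0.51, -0.86], [-0.86, 0.51]] @ diag([0.160524865872714, 0.030524865872713997]) @ [[0.60, 0.8],[0.8, -0.6]]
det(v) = 0.00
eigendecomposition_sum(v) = [[-0.02, 0.01],  [0.02, -0.01]] + [[-0.05, -0.06], [-0.09, -0.11]]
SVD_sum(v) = [[-0.05, -0.07], [-0.08, -0.11]] + [[-0.02, 0.02], [0.01, -0.01]]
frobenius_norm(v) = 0.16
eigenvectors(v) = [[0.79, 0.49], [-0.62, 0.87]]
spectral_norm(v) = 0.16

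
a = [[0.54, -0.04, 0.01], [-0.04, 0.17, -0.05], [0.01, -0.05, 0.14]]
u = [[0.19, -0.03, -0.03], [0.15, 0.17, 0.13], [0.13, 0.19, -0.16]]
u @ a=[[0.1,-0.01,-0.0], [0.08,0.02,0.01], [0.06,0.04,-0.03]]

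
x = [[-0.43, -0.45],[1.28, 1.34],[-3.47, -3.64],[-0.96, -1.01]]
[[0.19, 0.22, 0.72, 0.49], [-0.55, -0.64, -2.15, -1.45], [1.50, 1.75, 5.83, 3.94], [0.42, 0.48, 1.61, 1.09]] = x@[[-0.38, -0.44, -1.48, -1.0], [-0.05, -0.06, -0.19, -0.13]]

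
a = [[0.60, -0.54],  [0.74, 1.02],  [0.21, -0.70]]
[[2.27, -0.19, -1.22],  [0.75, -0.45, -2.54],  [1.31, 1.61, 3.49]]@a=[[0.97,-0.57],[-0.42,0.91],[2.71,-1.51]]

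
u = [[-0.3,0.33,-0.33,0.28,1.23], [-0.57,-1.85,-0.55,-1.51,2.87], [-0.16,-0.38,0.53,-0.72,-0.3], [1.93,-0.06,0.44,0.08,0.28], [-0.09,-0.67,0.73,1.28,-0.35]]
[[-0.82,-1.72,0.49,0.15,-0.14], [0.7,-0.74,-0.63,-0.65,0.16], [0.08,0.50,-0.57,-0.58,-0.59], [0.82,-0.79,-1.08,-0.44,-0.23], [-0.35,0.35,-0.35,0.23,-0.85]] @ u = [[1.45,2.81,1.44,1.85,-6.0],[-0.96,1.77,-0.33,1.92,-1.31],[-1.28,-0.25,-1.29,-1.12,1.75],[-0.45,2.32,-0.77,1.87,-0.98],[0.48,-0.07,-0.78,-1.44,1.04]]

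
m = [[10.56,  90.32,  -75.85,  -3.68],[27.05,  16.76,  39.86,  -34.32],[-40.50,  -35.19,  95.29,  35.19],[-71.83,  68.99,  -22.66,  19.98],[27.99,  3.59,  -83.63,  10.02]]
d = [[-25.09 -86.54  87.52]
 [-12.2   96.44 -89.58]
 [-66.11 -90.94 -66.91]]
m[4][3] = 10.02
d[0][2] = 87.52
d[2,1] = -90.94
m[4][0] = 27.99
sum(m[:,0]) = -46.730000000000004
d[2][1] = -90.94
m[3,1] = 68.99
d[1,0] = -12.2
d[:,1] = [-86.54, 96.44, -90.94]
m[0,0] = 10.56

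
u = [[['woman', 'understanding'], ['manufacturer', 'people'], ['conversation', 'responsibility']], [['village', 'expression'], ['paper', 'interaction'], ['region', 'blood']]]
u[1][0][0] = 'village'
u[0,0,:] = ['woman', 'understanding']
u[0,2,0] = 'conversation'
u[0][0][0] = 'woman'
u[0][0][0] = 'woman'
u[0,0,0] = 'woman'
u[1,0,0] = 'village'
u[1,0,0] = 'village'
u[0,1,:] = ['manufacturer', 'people']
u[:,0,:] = [['woman', 'understanding'], ['village', 'expression']]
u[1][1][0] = 'paper'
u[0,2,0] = 'conversation'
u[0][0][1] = 'understanding'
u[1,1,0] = 'paper'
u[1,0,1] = 'expression'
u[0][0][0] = 'woman'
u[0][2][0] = 'conversation'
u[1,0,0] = 'village'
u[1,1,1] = 'interaction'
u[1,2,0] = 'region'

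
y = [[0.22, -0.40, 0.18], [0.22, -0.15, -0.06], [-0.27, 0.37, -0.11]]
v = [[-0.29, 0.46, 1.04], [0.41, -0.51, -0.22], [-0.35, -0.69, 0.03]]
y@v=[[-0.29,0.18,0.32], [-0.10,0.22,0.26], [0.27,-0.24,-0.37]]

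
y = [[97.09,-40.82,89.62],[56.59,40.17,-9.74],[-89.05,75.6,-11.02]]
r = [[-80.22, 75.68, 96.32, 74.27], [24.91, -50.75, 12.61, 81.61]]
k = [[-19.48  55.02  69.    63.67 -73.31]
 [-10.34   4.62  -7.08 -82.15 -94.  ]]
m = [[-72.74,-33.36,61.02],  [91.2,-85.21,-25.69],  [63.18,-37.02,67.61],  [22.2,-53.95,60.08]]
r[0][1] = 75.68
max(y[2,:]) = 75.6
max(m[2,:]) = 67.61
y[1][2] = -9.74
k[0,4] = -73.31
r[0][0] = -80.22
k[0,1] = 55.02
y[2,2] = -11.02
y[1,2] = -9.74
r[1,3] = 81.61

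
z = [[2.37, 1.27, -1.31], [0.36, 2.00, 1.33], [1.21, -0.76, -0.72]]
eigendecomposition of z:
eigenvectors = [[-0.83+0.00j,  0.36+0.45j,  (0.36-0.45j)], [-0.54+0.00j,  -0.34-0.35j,  (-0.34+0.35j)], [-0.16+0.00j,  (0.65+0j),  0.65-0.00j]]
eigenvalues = [(2.95+0j), (0.35+1.24j), (0.35-1.24j)]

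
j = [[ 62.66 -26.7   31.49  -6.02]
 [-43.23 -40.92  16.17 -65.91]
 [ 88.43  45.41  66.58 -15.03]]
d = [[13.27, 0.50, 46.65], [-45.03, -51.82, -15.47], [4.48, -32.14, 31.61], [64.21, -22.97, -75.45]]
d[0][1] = 0.5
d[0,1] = 0.5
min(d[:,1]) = -51.82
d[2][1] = -32.14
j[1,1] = -40.92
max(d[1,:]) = -15.47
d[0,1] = 0.5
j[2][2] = 66.58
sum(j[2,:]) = 185.39000000000001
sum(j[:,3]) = -86.96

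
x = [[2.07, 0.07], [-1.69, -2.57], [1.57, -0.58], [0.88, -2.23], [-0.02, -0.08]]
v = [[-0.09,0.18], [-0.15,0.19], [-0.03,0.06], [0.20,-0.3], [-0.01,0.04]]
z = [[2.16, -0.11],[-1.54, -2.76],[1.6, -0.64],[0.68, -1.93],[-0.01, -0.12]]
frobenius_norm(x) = 4.72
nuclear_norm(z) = 6.58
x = z + v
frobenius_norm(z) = 4.67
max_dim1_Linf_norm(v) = 0.3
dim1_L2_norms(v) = [0.2, 0.24, 0.07, 0.36, 0.04]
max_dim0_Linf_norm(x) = 2.57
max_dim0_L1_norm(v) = 0.77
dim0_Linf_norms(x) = [2.07, 2.57]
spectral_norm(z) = 3.58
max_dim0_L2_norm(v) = 0.4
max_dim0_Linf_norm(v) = 0.3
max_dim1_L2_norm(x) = 3.08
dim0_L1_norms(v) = [0.48, 0.77]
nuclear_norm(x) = 6.66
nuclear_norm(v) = 0.52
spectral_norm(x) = 3.60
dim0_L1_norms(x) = [6.23, 5.53]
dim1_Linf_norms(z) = [2.16, 2.76, 1.6, 1.93, 0.12]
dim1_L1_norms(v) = [0.27, 0.34, 0.09, 0.5, 0.05]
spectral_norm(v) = 0.48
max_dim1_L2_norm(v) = 0.36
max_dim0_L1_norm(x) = 6.23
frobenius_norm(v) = 0.49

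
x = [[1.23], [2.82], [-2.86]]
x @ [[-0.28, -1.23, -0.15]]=[[-0.34,-1.51,-0.18],  [-0.79,-3.47,-0.42],  [0.8,3.52,0.43]]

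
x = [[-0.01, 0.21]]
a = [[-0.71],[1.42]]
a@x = [[0.01, -0.15],[-0.01, 0.3]]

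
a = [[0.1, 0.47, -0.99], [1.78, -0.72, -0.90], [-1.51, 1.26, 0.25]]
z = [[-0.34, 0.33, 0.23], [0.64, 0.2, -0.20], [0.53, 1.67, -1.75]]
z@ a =[[0.21, -0.11, 0.1], [0.72, -0.10, -0.86], [5.67, -3.16, -2.47]]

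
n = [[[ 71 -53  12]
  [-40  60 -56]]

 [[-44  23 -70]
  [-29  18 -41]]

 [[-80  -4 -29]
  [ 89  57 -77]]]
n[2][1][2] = -77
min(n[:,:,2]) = -77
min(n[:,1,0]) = -40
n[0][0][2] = 12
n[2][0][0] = -80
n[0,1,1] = 60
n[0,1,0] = -40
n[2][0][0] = -80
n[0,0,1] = -53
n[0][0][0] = 71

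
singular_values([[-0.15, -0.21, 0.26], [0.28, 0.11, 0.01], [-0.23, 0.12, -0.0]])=[0.44, 0.29, 0.12]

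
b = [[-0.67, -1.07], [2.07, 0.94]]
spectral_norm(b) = 2.52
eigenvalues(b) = [(0.13+1.25j), (0.13-1.25j)]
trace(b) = 0.27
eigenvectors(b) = [[(0.32-0.49j), (0.32+0.49j)],[-0.81+0.00j, -0.81-0.00j]]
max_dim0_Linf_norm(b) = 2.07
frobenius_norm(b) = 2.60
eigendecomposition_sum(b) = [[(-0.34+0.67j), (-0.54+0.06j)], [(1.03-0.11j), 0.47+0.58j]] + [[-0.34-0.67j, -0.54-0.06j],[1.03+0.11j, (0.47-0.58j)]]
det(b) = 1.59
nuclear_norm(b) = 3.15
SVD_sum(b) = [[-0.96, -0.59], [1.92, 1.18]] + [[0.29, -0.48], [0.15, -0.24]]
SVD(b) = [[-0.45, 0.89], [0.89, 0.45]] @ diag([2.523435260900245, 0.6281516409636402]) @ [[0.85, 0.52], [0.52, -0.85]]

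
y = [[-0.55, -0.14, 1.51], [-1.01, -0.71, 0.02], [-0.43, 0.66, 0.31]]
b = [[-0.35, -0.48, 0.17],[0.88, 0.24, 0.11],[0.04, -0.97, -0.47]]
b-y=[[0.2,-0.34,-1.34], [1.89,0.95,0.09], [0.47,-1.63,-0.78]]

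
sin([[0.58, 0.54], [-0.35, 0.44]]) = [[0.6, 0.49],[-0.31, 0.47]]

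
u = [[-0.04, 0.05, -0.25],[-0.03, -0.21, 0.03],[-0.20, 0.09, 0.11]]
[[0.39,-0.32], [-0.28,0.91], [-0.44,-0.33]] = u @ [[1.70, -0.02],[0.87, -4.28],[-1.64, 0.43]]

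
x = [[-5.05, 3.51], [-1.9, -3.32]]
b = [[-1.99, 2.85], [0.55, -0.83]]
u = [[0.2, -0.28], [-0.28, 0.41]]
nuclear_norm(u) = 0.61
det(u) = 0.00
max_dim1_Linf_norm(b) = 2.85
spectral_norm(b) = 3.62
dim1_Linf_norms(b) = [2.85, 0.83]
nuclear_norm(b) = 3.64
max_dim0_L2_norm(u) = 0.5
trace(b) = -2.82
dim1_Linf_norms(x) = [5.05, 3.32]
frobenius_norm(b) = 3.62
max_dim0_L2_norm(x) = 5.4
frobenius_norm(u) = 0.60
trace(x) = -8.37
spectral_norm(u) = 0.60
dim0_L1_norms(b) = [2.54, 3.68]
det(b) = 0.08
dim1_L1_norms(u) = [0.48, 0.69]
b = x @ u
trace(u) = 0.61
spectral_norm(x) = 6.16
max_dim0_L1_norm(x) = 6.95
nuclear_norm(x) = 9.97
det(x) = 23.43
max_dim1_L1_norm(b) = 4.84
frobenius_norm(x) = 7.24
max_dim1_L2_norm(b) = 3.48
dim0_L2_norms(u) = [0.34, 0.5]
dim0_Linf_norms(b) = [1.99, 2.85]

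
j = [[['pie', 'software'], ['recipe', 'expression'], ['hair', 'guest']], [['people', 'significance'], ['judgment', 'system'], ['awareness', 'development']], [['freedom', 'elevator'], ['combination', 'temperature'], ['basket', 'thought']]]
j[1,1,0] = 'judgment'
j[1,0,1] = 'significance'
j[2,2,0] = 'basket'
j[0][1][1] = 'expression'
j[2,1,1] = 'temperature'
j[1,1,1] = 'system'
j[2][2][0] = 'basket'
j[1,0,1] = 'significance'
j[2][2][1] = 'thought'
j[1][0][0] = 'people'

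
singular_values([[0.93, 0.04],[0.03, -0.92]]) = [0.93, 0.92]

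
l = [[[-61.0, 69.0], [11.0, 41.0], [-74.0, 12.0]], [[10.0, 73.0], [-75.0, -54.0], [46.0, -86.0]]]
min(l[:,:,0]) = -75.0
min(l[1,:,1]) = -86.0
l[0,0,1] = 69.0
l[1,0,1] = 73.0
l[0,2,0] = -74.0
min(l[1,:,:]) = -86.0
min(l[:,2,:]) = -86.0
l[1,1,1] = -54.0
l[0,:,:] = [[-61.0, 69.0], [11.0, 41.0], [-74.0, 12.0]]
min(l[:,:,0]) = -75.0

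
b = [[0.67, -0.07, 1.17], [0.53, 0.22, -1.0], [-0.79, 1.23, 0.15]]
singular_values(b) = [1.6, 1.48, 0.74]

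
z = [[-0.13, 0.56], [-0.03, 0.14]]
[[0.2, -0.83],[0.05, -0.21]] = z@ [[1.12,0.19], [0.62,-1.44]]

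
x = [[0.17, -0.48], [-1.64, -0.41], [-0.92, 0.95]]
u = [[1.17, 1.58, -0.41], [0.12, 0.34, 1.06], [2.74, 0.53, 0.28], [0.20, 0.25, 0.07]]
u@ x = [[-2.02, -1.60], [-1.51, 0.81], [-0.66, -1.27], [-0.44, -0.13]]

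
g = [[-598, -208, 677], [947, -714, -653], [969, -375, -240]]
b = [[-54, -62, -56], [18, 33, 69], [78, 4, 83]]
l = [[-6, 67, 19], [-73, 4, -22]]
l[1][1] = 4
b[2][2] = 83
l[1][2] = -22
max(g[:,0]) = 969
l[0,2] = 19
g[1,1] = -714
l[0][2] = 19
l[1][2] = -22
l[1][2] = -22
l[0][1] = 67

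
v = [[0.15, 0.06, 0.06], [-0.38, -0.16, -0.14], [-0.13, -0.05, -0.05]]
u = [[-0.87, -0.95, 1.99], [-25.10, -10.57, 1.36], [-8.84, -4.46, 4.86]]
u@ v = [[-0.03,0.00,-0.02], [0.07,0.12,-0.09], [-0.26,-0.06,-0.15]]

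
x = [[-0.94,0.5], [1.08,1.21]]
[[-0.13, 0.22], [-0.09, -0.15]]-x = [[0.81, -0.28], [-1.17, -1.36]]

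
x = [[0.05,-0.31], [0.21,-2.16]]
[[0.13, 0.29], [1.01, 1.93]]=x @ [[-0.84, 0.55],[-0.55, -0.84]]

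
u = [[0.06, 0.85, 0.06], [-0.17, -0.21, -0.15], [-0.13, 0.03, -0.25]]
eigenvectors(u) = [[(-0.86+0j), (-0.86-0j), (-0.69+0j)], [0.20-0.34j, 0.20+0.34j, (0.1+0j)], [(0.07-0.31j), 0.07+0.31j, 0.72+0.00j]]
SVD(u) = [[-0.96, -0.17, -0.22], [0.28, -0.54, -0.80], [0.02, -0.83, 0.56]] @ diag([0.8868419429244889, 0.3397241867023762, 0.059990376222582374]) @ [[-0.12,-0.99,-0.12], [0.55,-0.16,0.82], [0.82,-0.03,-0.57]]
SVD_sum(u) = [[0.1, 0.84, 0.10],[-0.03, -0.24, -0.03],[-0.00, -0.02, -0.00]] + [[-0.03, 0.01, -0.05], [-0.1, 0.03, -0.15], [-0.16, 0.05, -0.23]] + [[-0.01, 0.0, 0.01], [-0.04, 0.0, 0.03], [0.03, -0.0, -0.02]]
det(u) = -0.02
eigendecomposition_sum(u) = [[(0.04+0.2j),0.48+0.01j,-0.03+0.18j], [(-0.09-0.03j),(-0.11+0.19j),-0.07-0.05j], [-0.07-0.00j,(-0.04+0.17j),(-0.06-0.02j)]] + [[0.04-0.20j, (0.48-0.01j), -0.03-0.18j], [-0.09+0.03j, -0.11-0.19j, (-0.07+0.05j)], [-0.07+0.00j, (-0.04-0.17j), -0.06+0.02j]] + [[-0.01+0.00j,(-0.1-0j),(0.12+0j)], [0.00-0.00j,(0.01+0j),(-0.02-0j)], [0.02-0.00j,0.11+0.00j,(-0.12-0j)]]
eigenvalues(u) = [(-0.14+0.36j), (-0.14-0.36j), (-0.12+0j)]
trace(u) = -0.40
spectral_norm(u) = 0.89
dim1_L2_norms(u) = [0.85, 0.31, 0.28]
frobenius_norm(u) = 0.95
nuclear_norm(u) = 1.29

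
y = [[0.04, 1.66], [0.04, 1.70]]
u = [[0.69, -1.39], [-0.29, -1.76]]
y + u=[[0.73, 0.27], [-0.25, -0.06]]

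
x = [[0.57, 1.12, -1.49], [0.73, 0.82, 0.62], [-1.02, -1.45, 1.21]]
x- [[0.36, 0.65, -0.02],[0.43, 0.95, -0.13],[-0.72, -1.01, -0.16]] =[[0.21,0.47,-1.47], [0.30,-0.13,0.75], [-0.3,-0.44,1.37]]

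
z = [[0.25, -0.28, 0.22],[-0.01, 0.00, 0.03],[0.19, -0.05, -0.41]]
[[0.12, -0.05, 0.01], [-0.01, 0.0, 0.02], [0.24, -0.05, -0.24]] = z @ [[0.57, -0.16, -0.30], [-0.16, 0.08, 0.05], [-0.3, 0.05, 0.44]]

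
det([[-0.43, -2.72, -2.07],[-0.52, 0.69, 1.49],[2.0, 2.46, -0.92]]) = 0.549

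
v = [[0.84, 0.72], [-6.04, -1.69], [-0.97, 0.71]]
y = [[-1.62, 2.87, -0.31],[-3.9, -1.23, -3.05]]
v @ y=[[-4.17, 1.53, -2.46],[16.38, -15.26, 7.03],[-1.2, -3.66, -1.86]]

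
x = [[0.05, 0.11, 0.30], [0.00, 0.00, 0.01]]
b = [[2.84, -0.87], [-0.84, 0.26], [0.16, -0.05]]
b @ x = [[0.14, 0.31, 0.84], [-0.04, -0.09, -0.25], [0.01, 0.02, 0.05]]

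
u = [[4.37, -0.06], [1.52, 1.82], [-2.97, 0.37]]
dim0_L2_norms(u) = [5.5, 1.86]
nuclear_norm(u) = 7.34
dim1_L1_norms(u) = [4.43, 3.34, 3.34]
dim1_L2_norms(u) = [4.37, 2.37, 2.99]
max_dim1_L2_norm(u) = 4.37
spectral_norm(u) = 5.50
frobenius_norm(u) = 5.80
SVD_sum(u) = [[4.35, 0.23], [1.61, 0.08], [-2.94, -0.15]] + [[0.02, -0.29], [-0.09, 1.74], [-0.03, 0.52]]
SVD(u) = [[-0.79,  0.16], [-0.29,  -0.95], [0.54,  -0.29]] @ diag([5.504702991153851, 1.8382994802756814]) @ [[-1.00, -0.05], [0.05, -1.0]]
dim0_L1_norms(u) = [8.86, 2.25]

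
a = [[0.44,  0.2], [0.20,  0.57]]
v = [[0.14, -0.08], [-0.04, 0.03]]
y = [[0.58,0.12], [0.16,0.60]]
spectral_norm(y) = 0.73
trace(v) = 0.17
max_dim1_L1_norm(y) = 0.76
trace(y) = 1.18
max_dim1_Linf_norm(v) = 0.14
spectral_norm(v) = 0.17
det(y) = 0.33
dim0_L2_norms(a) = [0.48, 0.6]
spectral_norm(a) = 0.72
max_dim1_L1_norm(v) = 0.22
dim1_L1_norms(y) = [0.7, 0.76]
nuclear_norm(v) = 0.17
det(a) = 0.21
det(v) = 0.00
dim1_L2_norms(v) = [0.16, 0.05]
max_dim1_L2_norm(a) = 0.6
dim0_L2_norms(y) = [0.6, 0.61]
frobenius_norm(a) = 0.77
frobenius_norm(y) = 0.86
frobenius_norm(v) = 0.17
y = a + v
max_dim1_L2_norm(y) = 0.62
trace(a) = 1.01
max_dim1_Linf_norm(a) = 0.57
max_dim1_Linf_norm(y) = 0.6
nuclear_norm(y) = 1.18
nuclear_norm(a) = 1.01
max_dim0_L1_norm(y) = 0.74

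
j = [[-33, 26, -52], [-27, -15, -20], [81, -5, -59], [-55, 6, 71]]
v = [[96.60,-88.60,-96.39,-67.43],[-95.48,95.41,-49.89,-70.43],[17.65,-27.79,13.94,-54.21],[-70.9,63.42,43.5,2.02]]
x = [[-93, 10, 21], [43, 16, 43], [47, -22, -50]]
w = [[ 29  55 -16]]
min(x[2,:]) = -50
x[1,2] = 43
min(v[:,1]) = -88.6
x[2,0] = 47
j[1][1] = -15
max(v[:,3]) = 2.02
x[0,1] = 10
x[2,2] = -50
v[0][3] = -67.43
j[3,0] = -55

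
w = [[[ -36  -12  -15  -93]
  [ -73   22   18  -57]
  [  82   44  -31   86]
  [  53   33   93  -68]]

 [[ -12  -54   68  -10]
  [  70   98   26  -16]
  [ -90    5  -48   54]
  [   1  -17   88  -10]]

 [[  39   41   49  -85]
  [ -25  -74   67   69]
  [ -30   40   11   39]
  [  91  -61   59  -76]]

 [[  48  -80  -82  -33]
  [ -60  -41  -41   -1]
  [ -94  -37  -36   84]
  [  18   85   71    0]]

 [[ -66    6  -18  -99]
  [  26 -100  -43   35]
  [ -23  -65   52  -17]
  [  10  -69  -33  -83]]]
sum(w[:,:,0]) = -71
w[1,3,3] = -10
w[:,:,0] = [[-36, -73, 82, 53], [-12, 70, -90, 1], [39, -25, -30, 91], [48, -60, -94, 18], [-66, 26, -23, 10]]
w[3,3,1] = 85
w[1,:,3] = [-10, -16, 54, -10]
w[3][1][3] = -1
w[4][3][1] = -69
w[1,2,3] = 54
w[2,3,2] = 59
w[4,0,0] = -66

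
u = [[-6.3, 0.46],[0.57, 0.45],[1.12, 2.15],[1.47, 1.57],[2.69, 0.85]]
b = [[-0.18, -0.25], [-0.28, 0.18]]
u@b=[[1.01, 1.66], [-0.23, -0.06], [-0.80, 0.11], [-0.7, -0.08], [-0.72, -0.52]]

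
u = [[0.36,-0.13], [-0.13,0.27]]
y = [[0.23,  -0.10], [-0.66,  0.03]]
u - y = [[0.13, -0.03], [0.53, 0.24]]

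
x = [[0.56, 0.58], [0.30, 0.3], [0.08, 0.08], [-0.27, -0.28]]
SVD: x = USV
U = [[-0.81, 0.38], [-0.43, -0.87], [-0.11, -0.23], [0.39, -0.22]]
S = [1.0, 0.01]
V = [[-0.70, -0.72], [-0.72, 0.7]]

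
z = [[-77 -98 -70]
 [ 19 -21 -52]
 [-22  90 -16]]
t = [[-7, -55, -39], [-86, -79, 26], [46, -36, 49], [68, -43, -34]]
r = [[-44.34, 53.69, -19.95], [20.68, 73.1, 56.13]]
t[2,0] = 46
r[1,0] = 20.68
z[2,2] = -16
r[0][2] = -19.95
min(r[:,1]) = 53.69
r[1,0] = 20.68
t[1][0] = -86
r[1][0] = 20.68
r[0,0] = -44.34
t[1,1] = -79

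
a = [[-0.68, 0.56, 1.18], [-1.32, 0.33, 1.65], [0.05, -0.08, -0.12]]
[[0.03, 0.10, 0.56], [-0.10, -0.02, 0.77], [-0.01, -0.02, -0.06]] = a @ [[0.32, 0.02, -0.11], [0.04, 0.33, 0.10], [0.19, -0.06, 0.36]]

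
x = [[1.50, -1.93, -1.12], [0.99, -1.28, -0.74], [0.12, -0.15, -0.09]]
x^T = [[1.5, 0.99, 0.12], [-1.93, -1.28, -0.15], [-1.12, -0.74, -0.09]]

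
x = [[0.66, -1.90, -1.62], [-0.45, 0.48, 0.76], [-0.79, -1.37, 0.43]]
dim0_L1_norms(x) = [1.9, 3.75, 2.81]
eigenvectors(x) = [[0.91,-0.78,0.75],[-0.40,0.16,-0.27],[-0.13,-0.61,0.60]]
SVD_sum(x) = [[0.51,-2.04,-1.49], [-0.18,0.72,0.53], [0.13,-0.54,-0.39]] + [[0.15,0.13,-0.13], [-0.27,-0.24,0.24], [-0.93,-0.83,0.82]] + [[-0.0, 0.00, -0.00], [-0.0, 0.0, -0.0], [0.0, -0.00, 0.00]]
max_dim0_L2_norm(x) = 2.39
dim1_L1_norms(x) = [4.18, 1.69, 2.59]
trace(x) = 1.57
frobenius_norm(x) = 3.22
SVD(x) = [[-0.91, 0.15, -0.37], [0.32, -0.27, -0.91], [-0.24, -0.95, 0.20]] @ diag([2.810330812481525, 1.571122766092861, 0.0037387540237953537]) @ [[-0.2, 0.79, 0.58], [0.62, 0.56, -0.55], [0.76, -0.25, 0.60]]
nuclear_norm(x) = 4.39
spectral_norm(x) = 2.81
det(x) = -0.02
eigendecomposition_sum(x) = [[1.41, -0.13, -1.84], [-0.63, 0.06, 0.82], [-0.20, 0.02, 0.26]] + [[-0.62,-1.45,0.14],  [0.13,0.31,-0.03],  [-0.49,-1.13,0.11]] + [[-0.13, -0.32, 0.08], [0.05, 0.11, -0.03], [-0.10, -0.25, 0.06]]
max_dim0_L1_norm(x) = 3.75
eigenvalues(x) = [1.73, -0.21, 0.05]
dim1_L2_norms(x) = [2.58, 1.01, 1.64]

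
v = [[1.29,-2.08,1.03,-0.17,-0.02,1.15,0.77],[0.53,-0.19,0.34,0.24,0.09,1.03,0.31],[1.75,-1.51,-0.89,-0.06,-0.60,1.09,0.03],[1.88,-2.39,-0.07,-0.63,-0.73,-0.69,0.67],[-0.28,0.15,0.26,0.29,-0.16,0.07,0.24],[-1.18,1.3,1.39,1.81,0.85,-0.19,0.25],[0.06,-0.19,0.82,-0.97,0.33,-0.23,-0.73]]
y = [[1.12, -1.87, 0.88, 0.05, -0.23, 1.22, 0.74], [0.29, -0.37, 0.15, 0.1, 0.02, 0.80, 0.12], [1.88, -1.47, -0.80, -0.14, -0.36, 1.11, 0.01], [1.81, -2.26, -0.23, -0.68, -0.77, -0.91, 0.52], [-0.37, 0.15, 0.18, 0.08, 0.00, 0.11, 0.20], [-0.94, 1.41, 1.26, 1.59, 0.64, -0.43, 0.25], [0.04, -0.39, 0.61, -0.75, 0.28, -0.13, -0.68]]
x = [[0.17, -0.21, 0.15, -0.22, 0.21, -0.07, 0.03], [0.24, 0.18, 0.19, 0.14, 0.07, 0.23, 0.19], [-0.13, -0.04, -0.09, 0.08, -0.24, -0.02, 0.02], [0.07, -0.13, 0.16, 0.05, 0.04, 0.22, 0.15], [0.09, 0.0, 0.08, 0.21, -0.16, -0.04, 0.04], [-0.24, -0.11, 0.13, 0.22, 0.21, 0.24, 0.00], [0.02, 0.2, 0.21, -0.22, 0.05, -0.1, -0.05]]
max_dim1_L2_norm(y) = 3.25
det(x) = -0.00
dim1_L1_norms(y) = [6.11, 1.85, 5.77, 7.18, 1.09, 6.52, 2.88]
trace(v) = -1.50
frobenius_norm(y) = 6.03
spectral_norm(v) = 5.27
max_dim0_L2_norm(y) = 3.61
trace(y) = -1.84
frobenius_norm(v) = 6.42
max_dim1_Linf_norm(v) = 2.39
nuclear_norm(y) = 11.31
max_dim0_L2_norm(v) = 3.76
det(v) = -1.92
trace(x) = 0.34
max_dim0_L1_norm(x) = 1.14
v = y + x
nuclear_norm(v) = 12.54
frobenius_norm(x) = 1.06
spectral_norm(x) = 0.63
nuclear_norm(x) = 2.40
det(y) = 0.00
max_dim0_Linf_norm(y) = 2.26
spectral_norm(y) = 5.03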